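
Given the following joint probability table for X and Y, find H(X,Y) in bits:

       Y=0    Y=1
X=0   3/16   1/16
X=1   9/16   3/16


H(X,Y) = -Σ p(x,y) log₂ p(x,y)
  p(0,0)=3/16: -0.1875 × log₂(0.1875) = 0.4528
  p(0,1)=1/16: -0.0625 × log₂(0.0625) = 0.2500
  p(1,0)=9/16: -0.5625 × log₂(0.5625) = 0.4669
  p(1,1)=3/16: -0.1875 × log₂(0.1875) = 0.4528
H(X,Y) = 1.6226 bits


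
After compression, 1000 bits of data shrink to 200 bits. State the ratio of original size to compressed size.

Compression ratio = Original / Compressed
= 1000 / 200 = 5.00:1


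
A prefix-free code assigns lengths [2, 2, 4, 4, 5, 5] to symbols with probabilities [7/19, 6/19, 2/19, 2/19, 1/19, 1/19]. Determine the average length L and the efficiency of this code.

Average length L = Σ p_i × l_i = 2.7368 bits
Entropy H = 2.1868 bits
Efficiency η = H/L × 100% = 79.90%


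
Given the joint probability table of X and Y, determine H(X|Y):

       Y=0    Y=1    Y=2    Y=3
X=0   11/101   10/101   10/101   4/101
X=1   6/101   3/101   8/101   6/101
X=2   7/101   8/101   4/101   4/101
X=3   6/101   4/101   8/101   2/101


H(X|Y) = Σ_y p(y) H(X|Y=y)
  p(Y=0) = 30/101, H(X|Y=0) = 1.9494
  p(Y=1) = 25/101, H(X|Y=1) = 1.8449
  p(Y=2) = 30/101, H(X|Y=2) = 1.9329
  p(Y=3) = 16/101, H(X|Y=3) = 1.9056
H(X|Y) = 0.2970×1.9494 + 0.2475×1.8449 + 0.2970×1.9329 + 0.1584×1.9056 = 1.9117 bits


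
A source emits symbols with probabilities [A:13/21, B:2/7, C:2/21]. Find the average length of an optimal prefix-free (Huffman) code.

Huffman tree construction:
Combine smallest probabilities repeatedly
Resulting codes:
  A: 1 (length 1)
  B: 01 (length 2)
  C: 00 (length 2)
Average length = Σ p(s) × length(s) = 1.3810 bits


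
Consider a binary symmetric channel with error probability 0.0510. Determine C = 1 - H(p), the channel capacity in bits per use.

For BSC with error probability p:
C = 1 - H(p) where H(p) is binary entropy
H(0.0510) = -0.0510 × log₂(0.0510) - 0.9490 × log₂(0.9490)
H(p) = 0.2906
C = 1 - 0.2906 = 0.7094 bits/use


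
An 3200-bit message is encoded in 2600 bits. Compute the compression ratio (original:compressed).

Compression ratio = Original / Compressed
= 3200 / 2600 = 1.23:1


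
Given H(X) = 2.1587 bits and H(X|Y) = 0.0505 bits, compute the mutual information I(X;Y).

I(X;Y) = H(X) - H(X|Y)
I(X;Y) = 2.1587 - 0.0505 = 2.1082 bits


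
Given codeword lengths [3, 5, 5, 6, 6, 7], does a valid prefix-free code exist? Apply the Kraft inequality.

Kraft inequality: Σ 2^(-l_i) ≤ 1 for prefix-free code
Calculating: 2^(-3) + 2^(-5) + 2^(-5) + 2^(-6) + 2^(-6) + 2^(-7)
= 0.125 + 0.03125 + 0.03125 + 0.015625 + 0.015625 + 0.0078125
= 0.2266
Since 0.2266 ≤ 1, prefix-free code exists


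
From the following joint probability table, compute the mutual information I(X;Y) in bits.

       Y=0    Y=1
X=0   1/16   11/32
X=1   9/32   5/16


H(X) = 0.9745, H(Y) = 0.9284, H(X,Y) = 1.8187
I(X;Y) = H(X) + H(Y) - H(X,Y) = 0.0842 bits


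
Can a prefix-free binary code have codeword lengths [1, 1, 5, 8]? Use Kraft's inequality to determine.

Kraft inequality: Σ 2^(-l_i) ≤ 1 for prefix-free code
Calculating: 2^(-1) + 2^(-1) + 2^(-5) + 2^(-8)
= 0.5 + 0.5 + 0.03125 + 0.00390625
= 1.0352
Since 1.0352 > 1, prefix-free code does not exist


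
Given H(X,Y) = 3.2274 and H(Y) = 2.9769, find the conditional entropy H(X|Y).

Chain rule: H(X,Y) = H(X|Y) + H(Y)
H(X|Y) = H(X,Y) - H(Y) = 3.2274 - 2.9769 = 0.2505 bits


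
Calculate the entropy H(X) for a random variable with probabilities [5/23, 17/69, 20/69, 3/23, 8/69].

H(X) = -Σ p(x) log₂ p(x)
  -5/23 × log₂(5/23) = 0.4786
  -17/69 × log₂(17/69) = 0.4979
  -20/69 × log₂(20/69) = 0.5179
  -3/23 × log₂(3/23) = 0.3833
  -8/69 × log₂(8/69) = 0.3604
H(X) = 2.2381 bits


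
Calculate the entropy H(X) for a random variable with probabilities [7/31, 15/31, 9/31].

H(X) = -Σ p(x) log₂ p(x)
  -7/31 × log₂(7/31) = 0.4848
  -15/31 × log₂(15/31) = 0.5068
  -9/31 × log₂(9/31) = 0.5180
H(X) = 1.5095 bits


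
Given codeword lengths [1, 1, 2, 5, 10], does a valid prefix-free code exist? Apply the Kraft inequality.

Kraft inequality: Σ 2^(-l_i) ≤ 1 for prefix-free code
Calculating: 2^(-1) + 2^(-1) + 2^(-2) + 2^(-5) + 2^(-10)
= 0.5 + 0.5 + 0.25 + 0.03125 + 0.0009765625
= 1.2822
Since 1.2822 > 1, prefix-free code does not exist


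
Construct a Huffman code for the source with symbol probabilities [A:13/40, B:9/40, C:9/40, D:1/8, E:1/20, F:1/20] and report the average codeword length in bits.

Huffman tree construction:
Combine smallest probabilities repeatedly
Resulting codes:
  A: 11 (length 2)
  B: 00 (length 2)
  C: 01 (length 2)
  D: 101 (length 3)
  E: 1000 (length 4)
  F: 1001 (length 4)
Average length = Σ p(s) × length(s) = 2.3250 bits


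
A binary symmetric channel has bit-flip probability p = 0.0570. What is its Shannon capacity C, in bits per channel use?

For BSC with error probability p:
C = 1 - H(p) where H(p) is binary entropy
H(0.0570) = -0.0570 × log₂(0.0570) - 0.9430 × log₂(0.9430)
H(p) = 0.3154
C = 1 - 0.3154 = 0.6846 bits/use


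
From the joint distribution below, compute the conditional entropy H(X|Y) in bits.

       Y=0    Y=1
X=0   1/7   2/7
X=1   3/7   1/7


H(X|Y) = Σ_y p(y) H(X|Y=y)
  p(Y=0) = 4/7, H(X|Y=0) = 0.8113
  p(Y=1) = 3/7, H(X|Y=1) = 0.9183
H(X|Y) = 0.5714×0.8113 + 0.4286×0.9183 = 0.8571 bits


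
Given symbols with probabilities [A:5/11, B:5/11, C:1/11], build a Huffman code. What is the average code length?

Huffman tree construction:
Combine smallest probabilities repeatedly
Resulting codes:
  A: 11 (length 2)
  B: 0 (length 1)
  C: 10 (length 2)
Average length = Σ p(s) × length(s) = 1.5455 bits


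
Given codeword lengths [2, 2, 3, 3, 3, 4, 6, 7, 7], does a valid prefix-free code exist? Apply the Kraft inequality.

Kraft inequality: Σ 2^(-l_i) ≤ 1 for prefix-free code
Calculating: 2^(-2) + 2^(-2) + 2^(-3) + 2^(-3) + 2^(-3) + 2^(-4) + 2^(-6) + 2^(-7) + 2^(-7)
= 0.25 + 0.25 + 0.125 + 0.125 + 0.125 + 0.0625 + 0.015625 + 0.0078125 + 0.0078125
= 0.9688
Since 0.9688 ≤ 1, prefix-free code exists


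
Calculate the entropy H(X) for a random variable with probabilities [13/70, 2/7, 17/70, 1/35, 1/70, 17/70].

H(X) = -Σ p(x) log₂ p(x)
  -13/70 × log₂(13/70) = 0.4511
  -2/7 × log₂(2/7) = 0.5164
  -17/70 × log₂(17/70) = 0.4959
  -1/35 × log₂(1/35) = 0.1466
  -1/70 × log₂(1/70) = 0.0876
  -17/70 × log₂(17/70) = 0.4959
H(X) = 2.1933 bits


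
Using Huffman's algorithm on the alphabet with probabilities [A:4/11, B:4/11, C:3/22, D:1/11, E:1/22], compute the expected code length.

Huffman tree construction:
Combine smallest probabilities repeatedly
Resulting codes:
  A: 11 (length 2)
  B: 0 (length 1)
  C: 100 (length 3)
  D: 1011 (length 4)
  E: 1010 (length 4)
Average length = Σ p(s) × length(s) = 2.0455 bits


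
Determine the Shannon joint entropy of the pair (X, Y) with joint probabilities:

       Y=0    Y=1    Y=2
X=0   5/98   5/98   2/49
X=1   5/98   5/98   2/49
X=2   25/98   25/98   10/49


H(X,Y) = -Σ p(x,y) log₂ p(x,y)
  p(0,0)=5/98: -0.0510 × log₂(0.0510) = 0.2190
  p(0,1)=5/98: -0.0510 × log₂(0.0510) = 0.2190
  p(0,2)=2/49: -0.0408 × log₂(0.0408) = 0.1884
  p(1,0)=5/98: -0.0510 × log₂(0.0510) = 0.2190
  p(1,1)=5/98: -0.0510 × log₂(0.0510) = 0.2190
  p(1,2)=2/49: -0.0408 × log₂(0.0408) = 0.1884
  p(2,0)=25/98: -0.2551 × log₂(0.2551) = 0.5028
  p(2,1)=25/98: -0.2551 × log₂(0.2551) = 0.5028
  p(2,2)=10/49: -0.2041 × log₂(0.2041) = 0.4679
H(X,Y) = 2.7262 bits


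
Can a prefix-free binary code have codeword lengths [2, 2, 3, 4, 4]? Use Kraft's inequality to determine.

Kraft inequality: Σ 2^(-l_i) ≤ 1 for prefix-free code
Calculating: 2^(-2) + 2^(-2) + 2^(-3) + 2^(-4) + 2^(-4)
= 0.25 + 0.25 + 0.125 + 0.0625 + 0.0625
= 0.7500
Since 0.7500 ≤ 1, prefix-free code exists


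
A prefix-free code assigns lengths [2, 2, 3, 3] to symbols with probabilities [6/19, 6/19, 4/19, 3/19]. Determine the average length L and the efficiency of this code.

Average length L = Σ p_i × l_i = 2.3684 bits
Entropy H = 1.9440 bits
Efficiency η = H/L × 100% = 82.08%


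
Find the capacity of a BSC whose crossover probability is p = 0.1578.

For BSC with error probability p:
C = 1 - H(p) where H(p) is binary entropy
H(0.1578) = -0.1578 × log₂(0.1578) - 0.8422 × log₂(0.8422)
H(p) = 0.6290
C = 1 - 0.6290 = 0.3710 bits/use


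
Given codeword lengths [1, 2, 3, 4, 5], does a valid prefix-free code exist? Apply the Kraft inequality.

Kraft inequality: Σ 2^(-l_i) ≤ 1 for prefix-free code
Calculating: 2^(-1) + 2^(-2) + 2^(-3) + 2^(-4) + 2^(-5)
= 0.5 + 0.25 + 0.125 + 0.0625 + 0.03125
= 0.9688
Since 0.9688 ≤ 1, prefix-free code exists


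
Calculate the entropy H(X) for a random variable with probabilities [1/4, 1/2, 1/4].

H(X) = -Σ p(x) log₂ p(x)
  -1/4 × log₂(1/4) = 0.5000
  -1/2 × log₂(1/2) = 0.5000
  -1/4 × log₂(1/4) = 0.5000
H(X) = 1.5000 bits


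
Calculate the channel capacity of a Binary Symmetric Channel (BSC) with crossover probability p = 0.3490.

For BSC with error probability p:
C = 1 - H(p) where H(p) is binary entropy
H(0.3490) = -0.3490 × log₂(0.3490) - 0.6510 × log₂(0.6510)
H(p) = 0.9332
C = 1 - 0.9332 = 0.0668 bits/use


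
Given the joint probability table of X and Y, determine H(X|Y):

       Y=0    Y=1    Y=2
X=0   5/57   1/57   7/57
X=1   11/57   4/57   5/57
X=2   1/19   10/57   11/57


H(X|Y) = Σ_y p(y) H(X|Y=y)
  p(Y=0) = 1/3, H(X|Y=0) = 1.3838
  p(Y=1) = 5/19, H(X|Y=1) = 1.1589
  p(Y=2) = 23/57, H(X|Y=2) = 1.5099
H(X|Y) = 0.3333×1.3838 + 0.2632×1.1589 + 0.4035×1.5099 = 1.3755 bits


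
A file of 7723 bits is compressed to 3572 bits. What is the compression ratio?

Compression ratio = Original / Compressed
= 7723 / 3572 = 2.16:1


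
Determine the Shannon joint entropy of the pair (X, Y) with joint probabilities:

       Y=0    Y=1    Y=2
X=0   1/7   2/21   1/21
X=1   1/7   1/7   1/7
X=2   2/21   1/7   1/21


H(X,Y) = -Σ p(x,y) log₂ p(x,y)
  p(0,0)=1/7: -0.1429 × log₂(0.1429) = 0.4011
  p(0,1)=2/21: -0.0952 × log₂(0.0952) = 0.3231
  p(0,2)=1/21: -0.0476 × log₂(0.0476) = 0.2092
  p(1,0)=1/7: -0.1429 × log₂(0.1429) = 0.4011
  p(1,1)=1/7: -0.1429 × log₂(0.1429) = 0.4011
  p(1,2)=1/7: -0.1429 × log₂(0.1429) = 0.4011
  p(2,0)=2/21: -0.0952 × log₂(0.0952) = 0.3231
  p(2,1)=1/7: -0.1429 × log₂(0.1429) = 0.4011
  p(2,2)=1/21: -0.0476 × log₂(0.0476) = 0.2092
H(X,Y) = 3.0697 bits


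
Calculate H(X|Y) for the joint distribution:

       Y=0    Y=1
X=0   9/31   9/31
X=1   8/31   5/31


H(X|Y) = Σ_y p(y) H(X|Y=y)
  p(Y=0) = 17/31, H(X|Y=0) = 0.9975
  p(Y=1) = 14/31, H(X|Y=1) = 0.9403
H(X|Y) = 0.5484×0.9975 + 0.4516×0.9403 = 0.9717 bits


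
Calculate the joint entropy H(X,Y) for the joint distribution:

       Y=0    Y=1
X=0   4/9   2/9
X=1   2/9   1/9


H(X,Y) = -Σ p(x,y) log₂ p(x,y)
  p(0,0)=4/9: -0.4444 × log₂(0.4444) = 0.5200
  p(0,1)=2/9: -0.2222 × log₂(0.2222) = 0.4822
  p(1,0)=2/9: -0.2222 × log₂(0.2222) = 0.4822
  p(1,1)=1/9: -0.1111 × log₂(0.1111) = 0.3522
H(X,Y) = 1.8366 bits


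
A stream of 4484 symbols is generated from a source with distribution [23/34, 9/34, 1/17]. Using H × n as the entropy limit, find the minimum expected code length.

Entropy H = 1.1295 bits/symbol
Minimum bits = H × n = 1.1295 × 4484
= 5064.61 bits


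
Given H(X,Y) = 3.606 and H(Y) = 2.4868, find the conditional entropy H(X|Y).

Chain rule: H(X,Y) = H(X|Y) + H(Y)
H(X|Y) = H(X,Y) - H(Y) = 3.606 - 2.4868 = 1.1192 bits


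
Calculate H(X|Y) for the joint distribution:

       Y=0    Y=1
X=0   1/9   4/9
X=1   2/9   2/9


H(X|Y) = Σ_y p(y) H(X|Y=y)
  p(Y=0) = 1/3, H(X|Y=0) = 0.9183
  p(Y=1) = 2/3, H(X|Y=1) = 0.9183
H(X|Y) = 0.3333×0.9183 + 0.6667×0.9183 = 0.9183 bits


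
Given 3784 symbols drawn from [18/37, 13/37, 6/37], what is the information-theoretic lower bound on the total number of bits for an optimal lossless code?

Entropy H = 1.4615 bits/symbol
Minimum bits = H × n = 1.4615 × 3784
= 5530.33 bits


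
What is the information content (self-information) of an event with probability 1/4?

Information content I(x) = -log₂(p(x))
I = -log₂(1/4) = -log₂(0.2500)
I = 2.0000 bits


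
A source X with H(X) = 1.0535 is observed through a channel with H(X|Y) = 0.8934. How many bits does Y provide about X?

I(X;Y) = H(X) - H(X|Y)
I(X;Y) = 1.0535 - 0.8934 = 0.1601 bits


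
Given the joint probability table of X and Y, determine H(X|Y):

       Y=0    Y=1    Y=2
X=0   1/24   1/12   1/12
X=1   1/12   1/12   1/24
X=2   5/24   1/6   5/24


H(X|Y) = Σ_y p(y) H(X|Y=y)
  p(Y=0) = 1/3, H(X|Y=0) = 1.2988
  p(Y=1) = 1/3, H(X|Y=1) = 1.5000
  p(Y=2) = 1/3, H(X|Y=2) = 1.2988
H(X|Y) = 0.3333×1.2988 + 0.3333×1.5000 + 0.3333×1.2988 = 1.3659 bits


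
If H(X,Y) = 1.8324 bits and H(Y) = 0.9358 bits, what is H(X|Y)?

Chain rule: H(X,Y) = H(X|Y) + H(Y)
H(X|Y) = H(X,Y) - H(Y) = 1.8324 - 0.9358 = 0.8966 bits


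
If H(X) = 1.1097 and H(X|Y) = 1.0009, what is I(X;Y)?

I(X;Y) = H(X) - H(X|Y)
I(X;Y) = 1.1097 - 1.0009 = 0.1088 bits


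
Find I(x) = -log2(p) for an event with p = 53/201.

Information content I(x) = -log₂(p(x))
I = -log₂(53/201) = -log₂(0.2637)
I = 1.9231 bits


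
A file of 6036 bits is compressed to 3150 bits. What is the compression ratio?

Compression ratio = Original / Compressed
= 6036 / 3150 = 1.92:1


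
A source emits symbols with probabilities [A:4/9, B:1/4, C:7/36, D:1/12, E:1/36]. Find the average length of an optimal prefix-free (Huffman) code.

Huffman tree construction:
Combine smallest probabilities repeatedly
Resulting codes:
  A: 0 (length 1)
  B: 10 (length 2)
  C: 111 (length 3)
  D: 1101 (length 4)
  E: 1100 (length 4)
Average length = Σ p(s) × length(s) = 1.9722 bits


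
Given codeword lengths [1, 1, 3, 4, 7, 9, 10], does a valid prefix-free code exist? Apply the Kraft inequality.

Kraft inequality: Σ 2^(-l_i) ≤ 1 for prefix-free code
Calculating: 2^(-1) + 2^(-1) + 2^(-3) + 2^(-4) + 2^(-7) + 2^(-9) + 2^(-10)
= 0.5 + 0.5 + 0.125 + 0.0625 + 0.0078125 + 0.001953125 + 0.0009765625
= 1.1982
Since 1.1982 > 1, prefix-free code does not exist


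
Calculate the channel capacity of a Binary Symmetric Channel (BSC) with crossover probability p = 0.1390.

For BSC with error probability p:
C = 1 - H(p) where H(p) is binary entropy
H(0.1390) = -0.1390 × log₂(0.1390) - 0.8610 × log₂(0.8610)
H(p) = 0.5816
C = 1 - 0.5816 = 0.4184 bits/use


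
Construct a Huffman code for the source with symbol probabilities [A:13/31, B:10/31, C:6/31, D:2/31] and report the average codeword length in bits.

Huffman tree construction:
Combine smallest probabilities repeatedly
Resulting codes:
  A: 0 (length 1)
  B: 11 (length 2)
  C: 101 (length 3)
  D: 100 (length 3)
Average length = Σ p(s) × length(s) = 1.8387 bits


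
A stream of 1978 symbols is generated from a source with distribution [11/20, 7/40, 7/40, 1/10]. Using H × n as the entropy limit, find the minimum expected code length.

Entropy H = 1.6867 bits/symbol
Minimum bits = H × n = 1.6867 × 1978
= 3336.23 bits


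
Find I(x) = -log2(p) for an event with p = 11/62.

Information content I(x) = -log₂(p(x))
I = -log₂(11/62) = -log₂(0.1774)
I = 2.4948 bits


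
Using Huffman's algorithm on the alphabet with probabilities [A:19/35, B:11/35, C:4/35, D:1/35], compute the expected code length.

Huffman tree construction:
Combine smallest probabilities repeatedly
Resulting codes:
  A: 1 (length 1)
  B: 01 (length 2)
  C: 001 (length 3)
  D: 000 (length 3)
Average length = Σ p(s) × length(s) = 1.6000 bits


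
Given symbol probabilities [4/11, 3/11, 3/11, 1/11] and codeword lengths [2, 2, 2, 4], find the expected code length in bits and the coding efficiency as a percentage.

Average length L = Σ p_i × l_i = 2.1818 bits
Entropy H = 1.8676 bits
Efficiency η = H/L × 100% = 85.60%


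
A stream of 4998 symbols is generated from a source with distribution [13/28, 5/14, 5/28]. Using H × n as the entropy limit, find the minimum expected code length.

Entropy H = 1.4883 bits/symbol
Minimum bits = H × n = 1.4883 × 4998
= 7438.33 bits


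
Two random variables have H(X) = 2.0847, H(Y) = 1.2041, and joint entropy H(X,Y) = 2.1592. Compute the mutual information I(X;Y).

I(X;Y) = H(X) + H(Y) - H(X,Y)
I(X;Y) = 2.0847 + 1.2041 - 2.1592 = 1.1296 bits


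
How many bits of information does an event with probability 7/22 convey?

Information content I(x) = -log₂(p(x))
I = -log₂(7/22) = -log₂(0.3182)
I = 1.6521 bits


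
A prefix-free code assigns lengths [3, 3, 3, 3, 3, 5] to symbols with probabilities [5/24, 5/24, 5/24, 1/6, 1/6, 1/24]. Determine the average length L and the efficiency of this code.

Average length L = Σ p_i × l_i = 3.0833 bits
Entropy H = 2.4671 bits
Efficiency η = H/L × 100% = 80.01%


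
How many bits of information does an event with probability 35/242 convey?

Information content I(x) = -log₂(p(x))
I = -log₂(35/242) = -log₂(0.1446)
I = 2.7896 bits


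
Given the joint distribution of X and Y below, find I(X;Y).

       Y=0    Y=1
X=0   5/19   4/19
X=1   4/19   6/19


H(X) = 0.9980, H(Y) = 0.9980, H(X,Y) = 1.9785
I(X;Y) = H(X) + H(Y) - H(X,Y) = 0.0175 bits


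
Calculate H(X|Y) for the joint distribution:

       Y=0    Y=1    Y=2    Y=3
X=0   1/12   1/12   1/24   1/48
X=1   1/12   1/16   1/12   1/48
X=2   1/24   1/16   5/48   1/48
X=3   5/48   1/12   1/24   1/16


H(X|Y) = Σ_y p(y) H(X|Y=y)
  p(Y=0) = 5/16, H(X|Y=0) = 1.9329
  p(Y=1) = 7/24, H(X|Y=1) = 1.9852
  p(Y=2) = 13/48, H(X|Y=2) = 1.8843
  p(Y=3) = 1/8, H(X|Y=3) = 1.7925
H(X|Y) = 0.3125×1.9329 + 0.2917×1.9852 + 0.2708×1.8843 + 0.1250×1.7925 = 1.9175 bits


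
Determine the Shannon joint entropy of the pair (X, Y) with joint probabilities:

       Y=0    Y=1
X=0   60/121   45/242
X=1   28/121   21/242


H(X,Y) = -Σ p(x,y) log₂ p(x,y)
  p(0,0)=60/121: -0.4959 × log₂(0.4959) = 0.5018
  p(0,1)=45/242: -0.1860 × log₂(0.1860) = 0.4513
  p(1,0)=28/121: -0.2314 × log₂(0.2314) = 0.4886
  p(1,1)=21/242: -0.0868 × log₂(0.0868) = 0.3060
H(X,Y) = 1.7477 bits


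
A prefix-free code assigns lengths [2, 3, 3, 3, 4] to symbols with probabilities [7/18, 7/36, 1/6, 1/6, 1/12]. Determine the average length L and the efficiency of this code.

Average length L = Σ p_i × l_i = 2.6944 bits
Entropy H = 2.1497 bits
Efficiency η = H/L × 100% = 79.78%


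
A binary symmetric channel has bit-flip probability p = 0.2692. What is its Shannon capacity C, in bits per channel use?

For BSC with error probability p:
C = 1 - H(p) where H(p) is binary entropy
H(0.2692) = -0.2692 × log₂(0.2692) - 0.7308 × log₂(0.7308)
H(p) = 0.8403
C = 1 - 0.8403 = 0.1597 bits/use


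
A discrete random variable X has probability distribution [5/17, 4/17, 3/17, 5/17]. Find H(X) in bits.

H(X) = -Σ p(x) log₂ p(x)
  -5/17 × log₂(5/17) = 0.5193
  -4/17 × log₂(4/17) = 0.4912
  -3/17 × log₂(3/17) = 0.4416
  -5/17 × log₂(5/17) = 0.5193
H(X) = 1.9713 bits


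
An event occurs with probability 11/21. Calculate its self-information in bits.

Information content I(x) = -log₂(p(x))
I = -log₂(11/21) = -log₂(0.5238)
I = 0.9329 bits


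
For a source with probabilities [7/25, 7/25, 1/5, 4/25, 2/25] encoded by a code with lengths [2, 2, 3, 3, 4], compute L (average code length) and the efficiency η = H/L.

Average length L = Σ p_i × l_i = 2.5200 bits
Entropy H = 2.2074 bits
Efficiency η = H/L × 100% = 87.59%


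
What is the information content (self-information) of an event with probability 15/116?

Information content I(x) = -log₂(p(x))
I = -log₂(15/116) = -log₂(0.1293)
I = 2.9511 bits


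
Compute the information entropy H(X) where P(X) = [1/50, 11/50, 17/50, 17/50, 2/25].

H(X) = -Σ p(x) log₂ p(x)
  -1/50 × log₂(1/50) = 0.1129
  -11/50 × log₂(11/50) = 0.4806
  -17/50 × log₂(17/50) = 0.5292
  -17/50 × log₂(17/50) = 0.5292
  -2/25 × log₂(2/25) = 0.2915
H(X) = 1.9433 bits


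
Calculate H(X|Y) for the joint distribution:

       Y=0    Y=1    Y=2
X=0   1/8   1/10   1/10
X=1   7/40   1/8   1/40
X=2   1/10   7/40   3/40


H(X|Y) = Σ_y p(y) H(X|Y=y)
  p(Y=0) = 2/5, H(X|Y=0) = 1.5462
  p(Y=1) = 2/5, H(X|Y=1) = 1.5462
  p(Y=2) = 1/5, H(X|Y=2) = 1.4056
H(X|Y) = 0.4000×1.5462 + 0.4000×1.5462 + 0.2000×1.4056 = 1.5181 bits


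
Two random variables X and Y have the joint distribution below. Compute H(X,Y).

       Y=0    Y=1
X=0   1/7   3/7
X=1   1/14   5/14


H(X,Y) = -Σ p(x,y) log₂ p(x,y)
  p(0,0)=1/7: -0.1429 × log₂(0.1429) = 0.4011
  p(0,1)=3/7: -0.4286 × log₂(0.4286) = 0.5239
  p(1,0)=1/14: -0.0714 × log₂(0.0714) = 0.2720
  p(1,1)=5/14: -0.3571 × log₂(0.3571) = 0.5305
H(X,Y) = 1.7274 bits


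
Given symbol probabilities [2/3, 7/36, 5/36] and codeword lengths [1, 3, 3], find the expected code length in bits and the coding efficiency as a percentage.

Average length L = Σ p_i × l_i = 1.6667 bits
Entropy H = 1.2449 bits
Efficiency η = H/L × 100% = 74.70%


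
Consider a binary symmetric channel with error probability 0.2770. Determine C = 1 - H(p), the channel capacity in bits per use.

For BSC with error probability p:
C = 1 - H(p) where H(p) is binary entropy
H(0.2770) = -0.2770 × log₂(0.2770) - 0.7230 × log₂(0.7230)
H(p) = 0.8513
C = 1 - 0.8513 = 0.1487 bits/use


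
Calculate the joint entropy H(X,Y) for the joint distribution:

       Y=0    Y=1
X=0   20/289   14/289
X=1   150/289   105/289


H(X,Y) = -Σ p(x,y) log₂ p(x,y)
  p(0,0)=20/289: -0.0692 × log₂(0.0692) = 0.2666
  p(0,1)=14/289: -0.0484 × log₂(0.0484) = 0.2116
  p(1,0)=150/289: -0.5190 × log₂(0.5190) = 0.4911
  p(1,1)=105/289: -0.3633 × log₂(0.3633) = 0.5307
H(X,Y) = 1.5000 bits


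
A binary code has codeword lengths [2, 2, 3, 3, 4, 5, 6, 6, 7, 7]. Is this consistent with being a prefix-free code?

Kraft inequality: Σ 2^(-l_i) ≤ 1 for prefix-free code
Calculating: 2^(-2) + 2^(-2) + 2^(-3) + 2^(-3) + 2^(-4) + 2^(-5) + 2^(-6) + 2^(-6) + 2^(-7) + 2^(-7)
= 0.25 + 0.25 + 0.125 + 0.125 + 0.0625 + 0.03125 + 0.015625 + 0.015625 + 0.0078125 + 0.0078125
= 0.8906
Since 0.8906 ≤ 1, prefix-free code exists


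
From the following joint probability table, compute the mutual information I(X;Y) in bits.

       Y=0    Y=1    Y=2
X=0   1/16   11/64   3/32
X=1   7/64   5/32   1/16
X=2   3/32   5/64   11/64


H(X) = 1.5846, H(Y) = 1.5635, H(X,Y) = 3.0686
I(X;Y) = H(X) + H(Y) - H(X,Y) = 0.0795 bits


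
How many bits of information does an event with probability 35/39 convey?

Information content I(x) = -log₂(p(x))
I = -log₂(35/39) = -log₂(0.8974)
I = 0.1561 bits


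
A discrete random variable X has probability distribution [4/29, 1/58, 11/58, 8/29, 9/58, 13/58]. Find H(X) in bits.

H(X) = -Σ p(x) log₂ p(x)
  -4/29 × log₂(4/29) = 0.3942
  -1/58 × log₂(1/58) = 0.1010
  -11/58 × log₂(11/58) = 0.4549
  -8/29 × log₂(8/29) = 0.5125
  -9/58 × log₂(9/58) = 0.4171
  -13/58 × log₂(13/58) = 0.4836
H(X) = 2.3633 bits


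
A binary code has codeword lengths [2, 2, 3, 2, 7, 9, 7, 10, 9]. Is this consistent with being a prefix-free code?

Kraft inequality: Σ 2^(-l_i) ≤ 1 for prefix-free code
Calculating: 2^(-2) + 2^(-2) + 2^(-3) + 2^(-2) + 2^(-7) + 2^(-9) + 2^(-7) + 2^(-10) + 2^(-9)
= 0.25 + 0.25 + 0.125 + 0.25 + 0.0078125 + 0.001953125 + 0.0078125 + 0.0009765625 + 0.001953125
= 0.8955
Since 0.8955 ≤ 1, prefix-free code exists


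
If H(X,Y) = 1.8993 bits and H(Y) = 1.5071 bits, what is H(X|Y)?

Chain rule: H(X,Y) = H(X|Y) + H(Y)
H(X|Y) = H(X,Y) - H(Y) = 1.8993 - 1.5071 = 0.3922 bits


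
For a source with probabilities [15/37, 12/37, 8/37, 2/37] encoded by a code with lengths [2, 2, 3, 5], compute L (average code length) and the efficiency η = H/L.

Average length L = Σ p_i × l_i = 2.3784 bits
Entropy H = 1.7602 bits
Efficiency η = H/L × 100% = 74.01%


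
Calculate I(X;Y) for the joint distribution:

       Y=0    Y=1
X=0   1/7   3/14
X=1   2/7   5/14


H(X) = 0.9403, H(Y) = 0.9852, H(X,Y) = 1.9242
I(X;Y) = H(X) + H(Y) - H(X,Y) = 0.0013 bits


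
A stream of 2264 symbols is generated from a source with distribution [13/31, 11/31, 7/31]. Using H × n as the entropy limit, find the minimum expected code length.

Entropy H = 1.5409 bits/symbol
Minimum bits = H × n = 1.5409 × 2264
= 3488.69 bits


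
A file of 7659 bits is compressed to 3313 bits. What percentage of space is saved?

Space savings = (1 - Compressed/Original) × 100%
= (1 - 3313/7659) × 100%
= 56.74%


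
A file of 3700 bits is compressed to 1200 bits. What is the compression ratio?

Compression ratio = Original / Compressed
= 3700 / 1200 = 3.08:1


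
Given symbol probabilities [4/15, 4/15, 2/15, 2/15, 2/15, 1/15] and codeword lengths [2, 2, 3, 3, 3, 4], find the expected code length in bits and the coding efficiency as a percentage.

Average length L = Σ p_i × l_i = 2.5333 bits
Entropy H = 2.4402 bits
Efficiency η = H/L × 100% = 96.32%


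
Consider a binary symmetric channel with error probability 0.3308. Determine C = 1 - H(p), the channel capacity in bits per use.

For BSC with error probability p:
C = 1 - H(p) where H(p) is binary entropy
H(0.3308) = -0.3308 × log₂(0.3308) - 0.6692 × log₂(0.6692)
H(p) = 0.9157
C = 1 - 0.9157 = 0.0843 bits/use


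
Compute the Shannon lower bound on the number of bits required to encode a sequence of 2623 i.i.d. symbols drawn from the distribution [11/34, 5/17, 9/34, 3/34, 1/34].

Entropy H = 2.0122 bits/symbol
Minimum bits = H × n = 2.0122 × 2623
= 5278.13 bits


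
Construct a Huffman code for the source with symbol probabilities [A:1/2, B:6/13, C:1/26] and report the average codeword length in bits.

Huffman tree construction:
Combine smallest probabilities repeatedly
Resulting codes:
  A: 0 (length 1)
  B: 11 (length 2)
  C: 10 (length 2)
Average length = Σ p(s) × length(s) = 1.5000 bits


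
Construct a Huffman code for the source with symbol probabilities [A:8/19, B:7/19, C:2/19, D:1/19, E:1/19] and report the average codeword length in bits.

Huffman tree construction:
Combine smallest probabilities repeatedly
Resulting codes:
  A: 0 (length 1)
  B: 11 (length 2)
  C: 100 (length 3)
  D: 1010 (length 4)
  E: 1011 (length 4)
Average length = Σ p(s) × length(s) = 1.8947 bits


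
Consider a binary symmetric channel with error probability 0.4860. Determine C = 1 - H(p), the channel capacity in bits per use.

For BSC with error probability p:
C = 1 - H(p) where H(p) is binary entropy
H(0.4860) = -0.4860 × log₂(0.4860) - 0.5140 × log₂(0.5140)
H(p) = 0.9994
C = 1 - 0.9994 = 0.0006 bits/use


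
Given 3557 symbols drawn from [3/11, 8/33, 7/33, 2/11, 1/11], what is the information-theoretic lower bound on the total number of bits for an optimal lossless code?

Entropy H = 2.2430 bits/symbol
Minimum bits = H × n = 2.2430 × 3557
= 7978.41 bits


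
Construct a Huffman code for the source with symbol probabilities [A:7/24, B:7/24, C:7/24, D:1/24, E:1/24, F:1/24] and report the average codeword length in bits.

Huffman tree construction:
Combine smallest probabilities repeatedly
Resulting codes:
  A: 01 (length 2)
  B: 10 (length 2)
  C: 11 (length 2)
  D: 0010 (length 4)
  E: 0011 (length 4)
  F: 000 (length 3)
Average length = Σ p(s) × length(s) = 2.2083 bits


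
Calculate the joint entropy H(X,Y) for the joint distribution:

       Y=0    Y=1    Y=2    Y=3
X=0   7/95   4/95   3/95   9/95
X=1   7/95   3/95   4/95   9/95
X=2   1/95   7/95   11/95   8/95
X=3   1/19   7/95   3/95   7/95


H(X,Y) = -Σ p(x,y) log₂ p(x,y)
  p(0,0)=7/95: -0.0737 × log₂(0.0737) = 0.2772
  p(0,1)=4/95: -0.0421 × log₂(0.0421) = 0.1924
  p(0,2)=3/95: -0.0316 × log₂(0.0316) = 0.1574
  p(0,3)=9/95: -0.0947 × log₂(0.0947) = 0.3221
  p(1,0)=7/95: -0.0737 × log₂(0.0737) = 0.2772
  p(1,1)=3/95: -0.0316 × log₂(0.0316) = 0.1574
  p(1,2)=4/95: -0.0421 × log₂(0.0421) = 0.1924
  p(1,3)=9/95: -0.0947 × log₂(0.0947) = 0.3221
  p(2,0)=1/95: -0.0105 × log₂(0.0105) = 0.0692
  p(2,1)=7/95: -0.0737 × log₂(0.0737) = 0.2772
  p(2,2)=11/95: -0.1158 × log₂(0.1158) = 0.3602
  p(2,3)=8/95: -0.0842 × log₂(0.0842) = 0.3006
  p(3,0)=1/19: -0.0526 × log₂(0.0526) = 0.2236
  p(3,1)=7/95: -0.0737 × log₂(0.0737) = 0.2772
  p(3,2)=3/95: -0.0316 × log₂(0.0316) = 0.1574
  p(3,3)=7/95: -0.0737 × log₂(0.0737) = 0.2772
H(X,Y) = 3.8410 bits


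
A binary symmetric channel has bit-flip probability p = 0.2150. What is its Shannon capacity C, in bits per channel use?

For BSC with error probability p:
C = 1 - H(p) where H(p) is binary entropy
H(0.2150) = -0.2150 × log₂(0.2150) - 0.7850 × log₂(0.7850)
H(p) = 0.7509
C = 1 - 0.7509 = 0.2491 bits/use


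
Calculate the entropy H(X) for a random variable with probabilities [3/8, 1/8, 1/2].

H(X) = -Σ p(x) log₂ p(x)
  -3/8 × log₂(3/8) = 0.5306
  -1/8 × log₂(1/8) = 0.3750
  -1/2 × log₂(1/2) = 0.5000
H(X) = 1.4056 bits


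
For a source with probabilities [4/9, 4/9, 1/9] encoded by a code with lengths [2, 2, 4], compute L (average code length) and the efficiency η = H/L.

Average length L = Σ p_i × l_i = 2.2222 bits
Entropy H = 1.3921 bits
Efficiency η = H/L × 100% = 62.65%


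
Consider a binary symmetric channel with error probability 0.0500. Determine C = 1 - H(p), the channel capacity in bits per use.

For BSC with error probability p:
C = 1 - H(p) where H(p) is binary entropy
H(0.0500) = -0.0500 × log₂(0.0500) - 0.9500 × log₂(0.9500)
H(p) = 0.2864
C = 1 - 0.2864 = 0.7136 bits/use


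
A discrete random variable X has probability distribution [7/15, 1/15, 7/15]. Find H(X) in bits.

H(X) = -Σ p(x) log₂ p(x)
  -7/15 × log₂(7/15) = 0.5131
  -1/15 × log₂(1/15) = 0.2605
  -7/15 × log₂(7/15) = 0.5131
H(X) = 1.2867 bits


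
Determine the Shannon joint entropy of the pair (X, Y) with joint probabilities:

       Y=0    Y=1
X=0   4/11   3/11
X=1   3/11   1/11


H(X,Y) = -Σ p(x,y) log₂ p(x,y)
  p(0,0)=4/11: -0.3636 × log₂(0.3636) = 0.5307
  p(0,1)=3/11: -0.2727 × log₂(0.2727) = 0.5112
  p(1,0)=3/11: -0.2727 × log₂(0.2727) = 0.5112
  p(1,1)=1/11: -0.0909 × log₂(0.0909) = 0.3145
H(X,Y) = 1.8676 bits


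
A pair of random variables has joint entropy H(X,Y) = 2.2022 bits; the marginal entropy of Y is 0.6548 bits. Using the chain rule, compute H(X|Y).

Chain rule: H(X,Y) = H(X|Y) + H(Y)
H(X|Y) = H(X,Y) - H(Y) = 2.2022 - 0.6548 = 1.5474 bits


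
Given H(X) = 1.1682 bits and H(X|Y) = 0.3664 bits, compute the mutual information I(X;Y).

I(X;Y) = H(X) - H(X|Y)
I(X;Y) = 1.1682 - 0.3664 = 0.8018 bits


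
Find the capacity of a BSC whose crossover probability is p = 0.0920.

For BSC with error probability p:
C = 1 - H(p) where H(p) is binary entropy
H(0.0920) = -0.0920 × log₂(0.0920) - 0.9080 × log₂(0.9080)
H(p) = 0.4431
C = 1 - 0.4431 = 0.5569 bits/use


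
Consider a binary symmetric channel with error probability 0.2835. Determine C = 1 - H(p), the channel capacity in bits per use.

For BSC with error probability p:
C = 1 - H(p) where H(p) is binary entropy
H(0.2835) = -0.2835 × log₂(0.2835) - 0.7165 × log₂(0.7165)
H(p) = 0.8602
C = 1 - 0.8602 = 0.1398 bits/use


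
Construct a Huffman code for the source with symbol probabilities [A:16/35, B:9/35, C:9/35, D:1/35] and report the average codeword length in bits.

Huffman tree construction:
Combine smallest probabilities repeatedly
Resulting codes:
  A: 0 (length 1)
  B: 111 (length 3)
  C: 10 (length 2)
  D: 110 (length 3)
Average length = Σ p(s) × length(s) = 1.8286 bits


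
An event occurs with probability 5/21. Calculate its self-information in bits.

Information content I(x) = -log₂(p(x))
I = -log₂(5/21) = -log₂(0.2381)
I = 2.0704 bits


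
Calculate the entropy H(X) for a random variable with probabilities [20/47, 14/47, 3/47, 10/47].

H(X) = -Σ p(x) log₂ p(x)
  -20/47 × log₂(20/47) = 0.5245
  -14/47 × log₂(14/47) = 0.5205
  -3/47 × log₂(3/47) = 0.2534
  -10/47 × log₂(10/47) = 0.4750
H(X) = 1.7734 bits


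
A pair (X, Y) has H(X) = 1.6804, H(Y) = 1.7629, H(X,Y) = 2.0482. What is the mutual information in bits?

I(X;Y) = H(X) + H(Y) - H(X,Y)
I(X;Y) = 1.6804 + 1.7629 - 2.0482 = 1.3951 bits


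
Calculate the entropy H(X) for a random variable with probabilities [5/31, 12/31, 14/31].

H(X) = -Σ p(x) log₂ p(x)
  -5/31 × log₂(5/31) = 0.4246
  -12/31 × log₂(12/31) = 0.5300
  -14/31 × log₂(14/31) = 0.5179
H(X) = 1.4725 bits


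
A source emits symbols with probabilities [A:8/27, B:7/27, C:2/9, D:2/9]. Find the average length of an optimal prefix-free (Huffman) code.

Huffman tree construction:
Combine smallest probabilities repeatedly
Resulting codes:
  A: 11 (length 2)
  B: 10 (length 2)
  C: 00 (length 2)
  D: 01 (length 2)
Average length = Σ p(s) × length(s) = 2.0000 bits


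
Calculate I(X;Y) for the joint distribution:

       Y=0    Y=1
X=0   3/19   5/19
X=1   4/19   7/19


H(X) = 0.9819, H(Y) = 0.9495, H(X,Y) = 1.9313
I(X;Y) = H(X) + H(Y) - H(X,Y) = 0.0001 bits


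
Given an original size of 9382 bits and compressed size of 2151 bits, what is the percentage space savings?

Space savings = (1 - Compressed/Original) × 100%
= (1 - 2151/9382) × 100%
= 77.07%


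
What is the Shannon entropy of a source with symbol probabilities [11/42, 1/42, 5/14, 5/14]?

H(X) = -Σ p(x) log₂ p(x)
  -11/42 × log₂(11/42) = 0.5062
  -1/42 × log₂(1/42) = 0.1284
  -5/14 × log₂(5/14) = 0.5305
  -5/14 × log₂(5/14) = 0.5305
H(X) = 1.6956 bits


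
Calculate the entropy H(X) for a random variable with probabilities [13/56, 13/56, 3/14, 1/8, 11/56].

H(X) = -Σ p(x) log₂ p(x)
  -13/56 × log₂(13/56) = 0.4891
  -13/56 × log₂(13/56) = 0.4891
  -3/14 × log₂(3/14) = 0.4762
  -1/8 × log₂(1/8) = 0.3750
  -11/56 × log₂(11/56) = 0.4612
H(X) = 2.2906 bits


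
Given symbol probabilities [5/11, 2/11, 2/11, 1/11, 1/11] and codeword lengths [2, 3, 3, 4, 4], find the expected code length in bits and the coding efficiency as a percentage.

Average length L = Σ p_i × l_i = 2.7273 bits
Entropy H = 2.0404 bits
Efficiency η = H/L × 100% = 74.81%


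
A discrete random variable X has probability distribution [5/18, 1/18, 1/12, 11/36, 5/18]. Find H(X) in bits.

H(X) = -Σ p(x) log₂ p(x)
  -5/18 × log₂(5/18) = 0.5133
  -1/18 × log₂(1/18) = 0.2317
  -1/12 × log₂(1/12) = 0.2987
  -11/36 × log₂(11/36) = 0.5227
  -5/18 × log₂(5/18) = 0.5133
H(X) = 2.0797 bits


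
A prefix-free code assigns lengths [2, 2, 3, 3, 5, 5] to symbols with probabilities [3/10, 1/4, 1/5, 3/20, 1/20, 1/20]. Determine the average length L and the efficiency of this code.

Average length L = Σ p_i × l_i = 2.6500 bits
Entropy H = 2.3282 bits
Efficiency η = H/L × 100% = 87.86%


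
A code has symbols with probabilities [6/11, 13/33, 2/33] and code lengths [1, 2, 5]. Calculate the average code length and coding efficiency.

Average length L = Σ p_i × l_i = 1.6364 bits
Entropy H = 1.2515 bits
Efficiency η = H/L × 100% = 76.48%


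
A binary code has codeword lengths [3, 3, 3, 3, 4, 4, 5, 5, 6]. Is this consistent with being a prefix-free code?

Kraft inequality: Σ 2^(-l_i) ≤ 1 for prefix-free code
Calculating: 2^(-3) + 2^(-3) + 2^(-3) + 2^(-3) + 2^(-4) + 2^(-4) + 2^(-5) + 2^(-5) + 2^(-6)
= 0.125 + 0.125 + 0.125 + 0.125 + 0.0625 + 0.0625 + 0.03125 + 0.03125 + 0.015625
= 0.7031
Since 0.7031 ≤ 1, prefix-free code exists


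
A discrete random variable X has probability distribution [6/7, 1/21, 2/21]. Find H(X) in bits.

H(X) = -Σ p(x) log₂ p(x)
  -6/7 × log₂(6/7) = 0.1906
  -1/21 × log₂(1/21) = 0.2092
  -2/21 × log₂(2/21) = 0.3231
H(X) = 0.7229 bits


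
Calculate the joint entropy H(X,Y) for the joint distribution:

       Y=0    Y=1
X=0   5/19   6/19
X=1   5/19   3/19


H(X,Y) = -Σ p(x,y) log₂ p(x,y)
  p(0,0)=5/19: -0.2632 × log₂(0.2632) = 0.5068
  p(0,1)=6/19: -0.3158 × log₂(0.3158) = 0.5251
  p(1,0)=5/19: -0.2632 × log₂(0.2632) = 0.5068
  p(1,1)=3/19: -0.1579 × log₂(0.1579) = 0.4205
H(X,Y) = 1.9593 bits


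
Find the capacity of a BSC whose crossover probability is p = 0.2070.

For BSC with error probability p:
C = 1 - H(p) where H(p) is binary entropy
H(0.2070) = -0.2070 × log₂(0.2070) - 0.7930 × log₂(0.7930)
H(p) = 0.7357
C = 1 - 0.7357 = 0.2643 bits/use


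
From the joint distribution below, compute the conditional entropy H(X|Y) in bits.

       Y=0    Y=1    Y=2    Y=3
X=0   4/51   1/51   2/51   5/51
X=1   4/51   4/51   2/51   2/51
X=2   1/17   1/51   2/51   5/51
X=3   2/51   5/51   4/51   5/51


H(X|Y) = Σ_y p(y) H(X|Y=y)
  p(Y=0) = 13/51, H(X|Y=0) = 1.9501
  p(Y=1) = 11/51, H(X|Y=1) = 1.6767
  p(Y=2) = 10/51, H(X|Y=2) = 1.9219
  p(Y=3) = 1/3, H(X|Y=3) = 1.9211
H(X|Y) = 0.2549×1.9501 + 0.2157×1.6767 + 0.1961×1.9219 + 0.3333×1.9211 = 1.8759 bits


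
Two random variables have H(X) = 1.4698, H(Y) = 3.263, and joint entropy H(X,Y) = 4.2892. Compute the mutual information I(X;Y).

I(X;Y) = H(X) + H(Y) - H(X,Y)
I(X;Y) = 1.4698 + 3.263 - 4.2892 = 0.4436 bits


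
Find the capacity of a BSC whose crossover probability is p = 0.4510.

For BSC with error probability p:
C = 1 - H(p) where H(p) is binary entropy
H(0.4510) = -0.4510 × log₂(0.4510) - 0.5490 × log₂(0.5490)
H(p) = 0.9931
C = 1 - 0.9931 = 0.0069 bits/use


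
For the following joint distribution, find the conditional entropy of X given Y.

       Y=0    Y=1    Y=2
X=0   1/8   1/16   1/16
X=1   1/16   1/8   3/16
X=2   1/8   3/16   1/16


H(X|Y) = Σ_y p(y) H(X|Y=y)
  p(Y=0) = 5/16, H(X|Y=0) = 1.5219
  p(Y=1) = 3/8, H(X|Y=1) = 1.4591
  p(Y=2) = 5/16, H(X|Y=2) = 1.3710
H(X|Y) = 0.3125×1.5219 + 0.3750×1.4591 + 0.3125×1.3710 = 1.4512 bits


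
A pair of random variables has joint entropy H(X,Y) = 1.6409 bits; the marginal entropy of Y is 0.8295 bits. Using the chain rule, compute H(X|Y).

Chain rule: H(X,Y) = H(X|Y) + H(Y)
H(X|Y) = H(X,Y) - H(Y) = 1.6409 - 0.8295 = 0.8114 bits


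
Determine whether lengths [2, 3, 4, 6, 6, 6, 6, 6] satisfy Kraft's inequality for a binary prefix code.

Kraft inequality: Σ 2^(-l_i) ≤ 1 for prefix-free code
Calculating: 2^(-2) + 2^(-3) + 2^(-4) + 2^(-6) + 2^(-6) + 2^(-6) + 2^(-6) + 2^(-6)
= 0.25 + 0.125 + 0.0625 + 0.015625 + 0.015625 + 0.015625 + 0.015625 + 0.015625
= 0.5156
Since 0.5156 ≤ 1, prefix-free code exists


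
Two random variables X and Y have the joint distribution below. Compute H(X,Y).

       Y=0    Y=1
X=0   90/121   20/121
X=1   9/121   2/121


H(X,Y) = -Σ p(x,y) log₂ p(x,y)
  p(0,0)=90/121: -0.7438 × log₂(0.7438) = 0.3176
  p(0,1)=20/121: -0.1653 × log₂(0.1653) = 0.4292
  p(1,0)=9/121: -0.0744 × log₂(0.0744) = 0.2788
  p(1,1)=2/121: -0.0165 × log₂(0.0165) = 0.0978
H(X,Y) = 1.1235 bits


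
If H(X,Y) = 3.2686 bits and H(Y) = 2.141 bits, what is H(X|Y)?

Chain rule: H(X,Y) = H(X|Y) + H(Y)
H(X|Y) = H(X,Y) - H(Y) = 3.2686 - 2.141 = 1.1276 bits


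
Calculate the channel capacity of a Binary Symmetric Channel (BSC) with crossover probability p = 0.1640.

For BSC with error probability p:
C = 1 - H(p) where H(p) is binary entropy
H(0.1640) = -0.1640 × log₂(0.1640) - 0.8360 × log₂(0.8360)
H(p) = 0.6438
C = 1 - 0.6438 = 0.3562 bits/use


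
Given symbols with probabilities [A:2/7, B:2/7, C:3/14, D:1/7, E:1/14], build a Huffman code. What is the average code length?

Huffman tree construction:
Combine smallest probabilities repeatedly
Resulting codes:
  A: 10 (length 2)
  B: 11 (length 2)
  C: 00 (length 2)
  D: 011 (length 3)
  E: 010 (length 3)
Average length = Σ p(s) × length(s) = 2.2143 bits
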